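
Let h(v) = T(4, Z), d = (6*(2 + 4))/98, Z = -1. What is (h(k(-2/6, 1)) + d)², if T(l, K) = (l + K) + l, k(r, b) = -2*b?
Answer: 130321/2401 ≈ 54.278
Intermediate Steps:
T(l, K) = K + 2*l (T(l, K) = (K + l) + l = K + 2*l)
d = 18/49 (d = (6*6)*(1/98) = 36*(1/98) = 18/49 ≈ 0.36735)
h(v) = 7 (h(v) = -1 + 2*4 = -1 + 8 = 7)
(h(k(-2/6, 1)) + d)² = (7 + 18/49)² = (361/49)² = 130321/2401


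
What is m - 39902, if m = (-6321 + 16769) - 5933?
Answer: -35387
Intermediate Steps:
m = 4515 (m = 10448 - 5933 = 4515)
m - 39902 = 4515 - 39902 = -35387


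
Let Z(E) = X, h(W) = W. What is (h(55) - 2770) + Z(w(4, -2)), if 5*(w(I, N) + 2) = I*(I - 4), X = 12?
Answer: -2703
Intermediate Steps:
w(I, N) = -2 + I*(-4 + I)/5 (w(I, N) = -2 + (I*(I - 4))/5 = -2 + (I*(-4 + I))/5 = -2 + I*(-4 + I)/5)
Z(E) = 12
(h(55) - 2770) + Z(w(4, -2)) = (55 - 2770) + 12 = -2715 + 12 = -2703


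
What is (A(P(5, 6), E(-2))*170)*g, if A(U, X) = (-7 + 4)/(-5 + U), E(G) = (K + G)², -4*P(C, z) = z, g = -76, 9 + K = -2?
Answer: -77520/13 ≈ -5963.1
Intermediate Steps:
K = -11 (K = -9 - 2 = -11)
P(C, z) = -z/4
E(G) = (-11 + G)²
A(U, X) = -3/(-5 + U)
(A(P(5, 6), E(-2))*170)*g = (-3/(-5 - ¼*6)*170)*(-76) = (-3/(-5 - 3/2)*170)*(-76) = (-3/(-13/2)*170)*(-76) = (-3*(-2/13)*170)*(-76) = ((6/13)*170)*(-76) = (1020/13)*(-76) = -77520/13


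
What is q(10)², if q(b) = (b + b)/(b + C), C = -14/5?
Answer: 625/81 ≈ 7.7160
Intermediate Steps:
C = -14/5 (C = -14*⅕ = -14/5 ≈ -2.8000)
q(b) = 2*b/(-14/5 + b) (q(b) = (b + b)/(b - 14/5) = (2*b)/(-14/5 + b) = 2*b/(-14/5 + b))
q(10)² = (10*10/(-14 + 5*10))² = (10*10/(-14 + 50))² = (10*10/36)² = (10*10*(1/36))² = (25/9)² = 625/81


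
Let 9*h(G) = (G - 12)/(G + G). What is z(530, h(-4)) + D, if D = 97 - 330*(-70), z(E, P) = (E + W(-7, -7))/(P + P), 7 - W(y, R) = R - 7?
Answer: 97747/4 ≈ 24437.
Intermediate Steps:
W(y, R) = 14 - R (W(y, R) = 7 - (R - 7) = 7 - (-7 + R) = 7 + (7 - R) = 14 - R)
h(G) = (-12 + G)/(18*G) (h(G) = ((G - 12)/(G + G))/9 = ((-12 + G)/((2*G)))/9 = ((-12 + G)*(1/(2*G)))/9 = ((-12 + G)/(2*G))/9 = (-12 + G)/(18*G))
z(E, P) = (21 + E)/(2*P) (z(E, P) = (E + (14 - 1*(-7)))/(P + P) = (E + (14 + 7))/((2*P)) = (E + 21)*(1/(2*P)) = (21 + E)*(1/(2*P)) = (21 + E)/(2*P))
D = 23197 (D = 97 + 23100 = 23197)
z(530, h(-4)) + D = (21 + 530)/(2*(((1/18)*(-12 - 4)/(-4)))) + 23197 = (½)*551/((1/18)*(-¼)*(-16)) + 23197 = (½)*551/(2/9) + 23197 = (½)*(9/2)*551 + 23197 = 4959/4 + 23197 = 97747/4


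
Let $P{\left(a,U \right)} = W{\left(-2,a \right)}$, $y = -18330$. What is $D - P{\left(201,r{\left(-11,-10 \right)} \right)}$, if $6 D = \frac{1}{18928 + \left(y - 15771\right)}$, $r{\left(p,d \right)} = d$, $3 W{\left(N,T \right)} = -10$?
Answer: $\frac{101153}{30346} \approx 3.3333$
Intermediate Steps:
$W{\left(N,T \right)} = - \frac{10}{3}$ ($W{\left(N,T \right)} = \frac{1}{3} \left(-10\right) = - \frac{10}{3}$)
$P{\left(a,U \right)} = - \frac{10}{3}$
$D = - \frac{1}{91038}$ ($D = \frac{1}{6 \left(18928 - 34101\right)} = \frac{1}{6 \left(-15173\right)} = \frac{1}{6} \left(- \frac{1}{15173}\right) = - \frac{1}{91038} \approx -1.0984 \cdot 10^{-5}$)
$D - P{\left(201,r{\left(-11,-10 \right)} \right)} = - \frac{1}{91038} - - \frac{10}{3} = - \frac{1}{91038} + \frac{10}{3} = \frac{101153}{30346}$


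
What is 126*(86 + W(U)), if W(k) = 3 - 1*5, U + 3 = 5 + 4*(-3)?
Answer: 10584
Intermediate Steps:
U = -10 (U = -3 + (5 + 4*(-3)) = -3 + (5 - 12) = -3 - 7 = -10)
W(k) = -2 (W(k) = 3 - 5 = -2)
126*(86 + W(U)) = 126*(86 - 2) = 126*84 = 10584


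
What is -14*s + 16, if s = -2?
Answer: 44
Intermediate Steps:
-14*s + 16 = -14*(-2) + 16 = 28 + 16 = 44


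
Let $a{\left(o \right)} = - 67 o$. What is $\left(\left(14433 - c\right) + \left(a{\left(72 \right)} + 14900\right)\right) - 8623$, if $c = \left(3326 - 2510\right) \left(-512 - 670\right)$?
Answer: $980398$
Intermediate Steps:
$c = -964512$ ($c = 816 \left(-1182\right) = -964512$)
$\left(\left(14433 - c\right) + \left(a{\left(72 \right)} + 14900\right)\right) - 8623 = \left(\left(14433 - -964512\right) + \left(\left(-67\right) 72 + 14900\right)\right) - 8623 = \left(\left(14433 + 964512\right) + \left(-4824 + 14900\right)\right) - 8623 = \left(978945 + 10076\right) - 8623 = 989021 - 8623 = 980398$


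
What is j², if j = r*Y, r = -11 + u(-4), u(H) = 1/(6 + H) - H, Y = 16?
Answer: 10816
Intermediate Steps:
r = -13/2 (r = -11 + (1 - 1*(-4)² - 6*(-4))/(6 - 4) = -11 + (1 - 1*16 + 24)/2 = -11 + (1 - 16 + 24)/2 = -11 + (½)*9 = -11 + 9/2 = -13/2 ≈ -6.5000)
j = -104 (j = -13/2*16 = -104)
j² = (-104)² = 10816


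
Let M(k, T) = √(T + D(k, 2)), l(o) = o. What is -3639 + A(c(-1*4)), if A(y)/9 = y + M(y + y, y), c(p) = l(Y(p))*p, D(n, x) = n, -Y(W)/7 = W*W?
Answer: 393 + 72*√21 ≈ 722.95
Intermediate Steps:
Y(W) = -7*W² (Y(W) = -7*W*W = -7*W²)
M(k, T) = √(T + k)
c(p) = -7*p³ (c(p) = (-7*p²)*p = -7*p³)
A(y) = 9*y + 9*√3*√y (A(y) = 9*(y + √(y + (y + y))) = 9*(y + √(y + 2*y)) = 9*(y + √(3*y)) = 9*(y + √3*√y) = 9*y + 9*√3*√y)
-3639 + A(c(-1*4)) = -3639 + (9*(-7*(-1*4)³) + 9*√3*√(-7*(-1*4)³)) = -3639 + (9*(-7*(-4)³) + 9*√3*√(-7*(-4)³)) = -3639 + (9*(-7*(-64)) + 9*√3*√(-7*(-64))) = -3639 + (9*448 + 9*√3*√448) = -3639 + (4032 + 9*√3*(8*√7)) = -3639 + (4032 + 72*√21) = 393 + 72*√21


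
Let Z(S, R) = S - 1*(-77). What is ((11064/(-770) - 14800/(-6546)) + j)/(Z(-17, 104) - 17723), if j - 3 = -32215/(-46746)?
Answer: 1389092063/2914388485470 ≈ 0.00047663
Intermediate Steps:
Z(S, R) = 77 + S (Z(S, R) = S + 77 = 77 + S)
j = 172453/46746 (j = 3 - 32215/(-46746) = 3 - 32215*(-1/46746) = 3 + 32215/46746 = 172453/46746 ≈ 3.6891)
((11064/(-770) - 14800/(-6546)) + j)/(Z(-17, 104) - 17723) = ((11064/(-770) - 14800/(-6546)) + 172453/46746)/((77 - 17) - 17723) = ((11064*(-1/770) - 14800*(-1/6546)) + 172453/46746)/(60 - 17723) = ((-5532/385 + 7400/3273) + 172453/46746)/(-17663) = (-15257236/1260105 + 172453/46746)*(-1/17663) = -23614565071/2804993730*(-1/17663) = 1389092063/2914388485470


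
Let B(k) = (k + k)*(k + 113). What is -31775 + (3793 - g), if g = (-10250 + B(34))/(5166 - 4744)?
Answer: -5904075/211 ≈ -27981.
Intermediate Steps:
B(k) = 2*k*(113 + k) (B(k) = (2*k)*(113 + k) = 2*k*(113 + k))
g = -127/211 (g = (-10250 + 2*34*(113 + 34))/(5166 - 4744) = (-10250 + 2*34*147)/422 = (-10250 + 9996)*(1/422) = -254*1/422 = -127/211 ≈ -0.60190)
-31775 + (3793 - g) = -31775 + (3793 - 1*(-127/211)) = -31775 + (3793 + 127/211) = -31775 + 800450/211 = -5904075/211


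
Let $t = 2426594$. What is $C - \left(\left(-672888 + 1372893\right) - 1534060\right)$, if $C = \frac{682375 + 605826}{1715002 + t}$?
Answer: $\frac{3454320139981}{4141596} \approx 8.3406 \cdot 10^{5}$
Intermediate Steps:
$C = \frac{1288201}{4141596}$ ($C = \frac{682375 + 605826}{1715002 + 2426594} = \frac{1288201}{4141596} \approx 0.31104$)
$C - \left(\left(-672888 + 1372893\right) - 1534060\right) = \frac{1288201}{4141596} - \left(\left(-672888 + 1372893\right) - 1534060\right) = \frac{1288201}{4141596} - \left(700005 - 1534060\right) = \frac{1288201}{4141596} - -834055 = \frac{1288201}{4141596} + 834055 = \frac{3454320139981}{4141596}$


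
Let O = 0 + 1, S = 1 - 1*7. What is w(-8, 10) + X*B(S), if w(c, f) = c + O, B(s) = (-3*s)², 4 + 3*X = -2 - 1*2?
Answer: -871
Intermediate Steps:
S = -6 (S = 1 - 7 = -6)
O = 1
X = -8/3 (X = -4/3 + (-2 - 1*2)/3 = -4/3 + (-2 - 2)/3 = -4/3 + (⅓)*(-4) = -4/3 - 4/3 = -8/3 ≈ -2.6667)
B(s) = 9*s²
w(c, f) = 1 + c (w(c, f) = c + 1 = 1 + c)
w(-8, 10) + X*B(S) = (1 - 8) - 24*(-6)² = -7 - 24*36 = -7 - 8/3*324 = -7 - 864 = -871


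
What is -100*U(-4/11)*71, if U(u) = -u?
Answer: -28400/11 ≈ -2581.8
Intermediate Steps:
-100*U(-4/11)*71 = -(-100)*(-4/11)*71 = -(-100)*(-4*1/11)*71 = -(-100)*(-4)/11*71 = -100*4/11*71 = -400/11*71 = -28400/11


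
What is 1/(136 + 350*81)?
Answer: 1/28486 ≈ 3.5105e-5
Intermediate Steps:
1/(136 + 350*81) = 1/(136 + 28350) = 1/28486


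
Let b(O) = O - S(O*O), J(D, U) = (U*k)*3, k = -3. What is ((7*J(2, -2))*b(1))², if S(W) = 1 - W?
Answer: 15876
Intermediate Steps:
J(D, U) = -9*U (J(D, U) = (U*(-3))*3 = -3*U*3 = -9*U)
b(O) = -1 + O + O² (b(O) = O - (1 - O*O) = O - (1 - O²) = O + (-1 + O²) = -1 + O + O²)
((7*J(2, -2))*b(1))² = ((7*(-9*(-2)))*(-1 + 1 + 1²))² = ((7*18)*(-1 + 1 + 1))² = (126*1)² = 126² = 15876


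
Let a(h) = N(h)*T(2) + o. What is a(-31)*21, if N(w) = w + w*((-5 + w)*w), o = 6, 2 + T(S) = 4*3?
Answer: -7271544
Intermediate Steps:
T(S) = 10 (T(S) = -2 + 4*3 = -2 + 12 = 10)
N(w) = w + w**2*(-5 + w) (N(w) = w + w*(w*(-5 + w)) = w + w**2*(-5 + w))
a(h) = 6 + 10*h*(1 + h**2 - 5*h) (a(h) = (h*(1 + h**2 - 5*h))*10 + 6 = 10*h*(1 + h**2 - 5*h) + 6 = 6 + 10*h*(1 + h**2 - 5*h))
a(-31)*21 = (6 + 10*(-31)*(1 + (-31)**2 - 5*(-31)))*21 = (6 + 10*(-31)*(1 + 961 + 155))*21 = (6 + 10*(-31)*1117)*21 = (6 - 346270)*21 = -346264*21 = -7271544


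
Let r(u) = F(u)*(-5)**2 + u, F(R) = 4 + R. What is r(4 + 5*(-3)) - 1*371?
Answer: -557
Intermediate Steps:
r(u) = 100 + 26*u (r(u) = (4 + u)*(-5)**2 + u = (4 + u)*25 + u = (100 + 25*u) + u = 100 + 26*u)
r(4 + 5*(-3)) - 1*371 = (100 + 26*(4 + 5*(-3))) - 1*371 = (100 + 26*(4 - 15)) - 371 = (100 + 26*(-11)) - 371 = (100 - 286) - 371 = -186 - 371 = -557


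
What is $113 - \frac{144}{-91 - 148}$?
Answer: $\frac{27151}{239} \approx 113.6$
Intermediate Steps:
$113 - \frac{144}{-91 - 148} = 113 - \frac{144}{-239} = 113 - - \frac{144}{239} = 113 + \frac{144}{239} = \frac{27151}{239}$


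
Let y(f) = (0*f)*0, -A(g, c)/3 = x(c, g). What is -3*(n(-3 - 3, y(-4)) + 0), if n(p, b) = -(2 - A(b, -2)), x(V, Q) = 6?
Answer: 60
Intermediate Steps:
A(g, c) = -18 (A(g, c) = -3*6 = -18)
y(f) = 0 (y(f) = 0*0 = 0)
n(p, b) = -20 (n(p, b) = -(2 - 1*(-18)) = -(2 + 18) = -1*20 = -20)
-3*(n(-3 - 3, y(-4)) + 0) = -3*(-20 + 0) = -3*(-20) = 60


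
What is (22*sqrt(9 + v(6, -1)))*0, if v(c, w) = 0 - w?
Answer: 0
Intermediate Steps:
v(c, w) = -w
(22*sqrt(9 + v(6, -1)))*0 = (22*sqrt(9 - 1*(-1)))*0 = (22*sqrt(9 + 1))*0 = (22*sqrt(10))*0 = 0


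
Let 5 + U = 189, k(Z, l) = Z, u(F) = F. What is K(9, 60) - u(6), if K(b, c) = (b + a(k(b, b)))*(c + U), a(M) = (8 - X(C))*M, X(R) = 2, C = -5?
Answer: 15366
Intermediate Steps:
U = 184 (U = -5 + 189 = 184)
a(M) = 6*M (a(M) = (8 - 1*2)*M = (8 - 2)*M = 6*M)
K(b, c) = 7*b*(184 + c) (K(b, c) = (b + 6*b)*(c + 184) = (7*b)*(184 + c) = 7*b*(184 + c))
K(9, 60) - u(6) = 7*9*(184 + 60) - 1*6 = 7*9*244 - 6 = 15372 - 6 = 15366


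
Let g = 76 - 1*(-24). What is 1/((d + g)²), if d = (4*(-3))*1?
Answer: 1/7744 ≈ 0.00012913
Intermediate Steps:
g = 100 (g = 76 + 24 = 100)
d = -12 (d = -12*1 = -12)
1/((d + g)²) = 1/((-12 + 100)²) = 1/(88²) = 1/7744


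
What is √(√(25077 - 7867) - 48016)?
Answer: √(-48016 + √17210) ≈ 218.83*I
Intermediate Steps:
√(√(25077 - 7867) - 48016) = √(√17210 - 48016) = √(-48016 + √17210)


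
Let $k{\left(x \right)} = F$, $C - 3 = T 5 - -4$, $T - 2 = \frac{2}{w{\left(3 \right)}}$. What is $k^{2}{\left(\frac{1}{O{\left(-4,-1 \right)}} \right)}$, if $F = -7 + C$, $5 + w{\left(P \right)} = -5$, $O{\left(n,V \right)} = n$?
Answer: $81$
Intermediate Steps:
$w{\left(P \right)} = -10$ ($w{\left(P \right)} = -5 - 5 = -10$)
$T = \frac{9}{5}$ ($T = 2 + \frac{2}{-10} = 2 + 2 \left(- \frac{1}{10}\right) = 2 - \frac{1}{5} = \frac{9}{5} \approx 1.8$)
$C = 16$ ($C = 3 + \left(\frac{9}{5} \cdot 5 - -4\right) = 3 + \left(9 + 4\right) = 3 + 13 = 16$)
$F = 9$ ($F = -7 + 16 = 9$)
$k{\left(x \right)} = 9$
$k^{2}{\left(\frac{1}{O{\left(-4,-1 \right)}} \right)} = 9^{2} = 81$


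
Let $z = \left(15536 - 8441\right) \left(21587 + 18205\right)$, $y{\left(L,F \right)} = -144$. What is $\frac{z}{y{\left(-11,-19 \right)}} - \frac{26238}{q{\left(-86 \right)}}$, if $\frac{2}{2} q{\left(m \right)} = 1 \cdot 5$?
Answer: $- \frac{9829163}{5} \approx -1.9658 \cdot 10^{6}$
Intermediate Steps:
$z = 282324240$ ($z = \left(15536 - 8441\right) 39792 = 7095 \cdot 39792 = 282324240$)
$q{\left(m \right)} = 5$ ($q{\left(m \right)} = 1 \cdot 5 = 5$)
$\frac{z}{y{\left(-11,-19 \right)}} - \frac{26238}{q{\left(-86 \right)}} = \frac{282324240}{-144} - \frac{26238}{5} = 282324240 \left(- \frac{1}{144}\right) - \frac{26238}{5} = -1960585 - \frac{26238}{5} = - \frac{9829163}{5}$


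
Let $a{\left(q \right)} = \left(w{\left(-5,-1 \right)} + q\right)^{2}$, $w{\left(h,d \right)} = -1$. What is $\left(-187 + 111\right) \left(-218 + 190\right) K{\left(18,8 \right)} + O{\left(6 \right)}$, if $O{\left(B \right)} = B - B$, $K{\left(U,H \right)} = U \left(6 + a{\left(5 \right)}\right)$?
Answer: $842688$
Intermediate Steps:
$a{\left(q \right)} = \left(-1 + q\right)^{2}$
$K{\left(U,H \right)} = 22 U$ ($K{\left(U,H \right)} = U \left(6 + \left(-1 + 5\right)^{2}\right) = U \left(6 + 4^{2}\right) = U \left(6 + 16\right) = U 22 = 22 U$)
$O{\left(B \right)} = 0$
$\left(-187 + 111\right) \left(-218 + 190\right) K{\left(18,8 \right)} + O{\left(6 \right)} = \left(-187 + 111\right) \left(-218 + 190\right) 22 \cdot 18 + 0 = \left(-76\right) \left(-28\right) 396 + 0 = 2128 \cdot 396 + 0 = 842688 + 0 = 842688$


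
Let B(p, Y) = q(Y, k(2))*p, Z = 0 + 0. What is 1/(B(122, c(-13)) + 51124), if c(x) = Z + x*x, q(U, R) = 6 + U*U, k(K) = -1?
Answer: 1/3536298 ≈ 2.8278e-7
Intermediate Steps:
Z = 0
q(U, R) = 6 + U²
c(x) = x² (c(x) = 0 + x*x = 0 + x² = x²)
B(p, Y) = p*(6 + Y²) (B(p, Y) = (6 + Y²)*p = p*(6 + Y²))
1/(B(122, c(-13)) + 51124) = 1/(122*(6 + ((-13)²)²) + 51124) = 1/(122*(6 + 169²) + 51124) = 1/(122*(6 + 28561) + 51124) = 1/(122*28567 + 51124) = 1/(3485174 + 51124) = 1/3536298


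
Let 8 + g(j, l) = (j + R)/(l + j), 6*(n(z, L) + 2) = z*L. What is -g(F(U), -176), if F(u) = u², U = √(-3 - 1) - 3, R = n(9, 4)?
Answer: 5255/653 - 48*I/653 ≈ 8.0475 - 0.073507*I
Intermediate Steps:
n(z, L) = -2 + L*z/6 (n(z, L) = -2 + (z*L)/6 = -2 + (L*z)/6 = -2 + L*z/6)
R = 4 (R = -2 + (⅙)*4*9 = -2 + 6 = 4)
U = -3 + 2*I (U = √(-4) - 3 = 2*I - 3 = -3 + 2*I ≈ -3.0 + 2.0*I)
g(j, l) = -8 + (4 + j)/(j + l) (g(j, l) = -8 + (j + 4)/(l + j) = -8 + (4 + j)/(j + l))
-g(F(U), -176) = -(4 - 8*(-176) - 7*(-3 + 2*I)²)/((-3 + 2*I)² - 176) = -(4 + 1408 - 7*(-3 + 2*I)²)/(-176 + (-3 + 2*I)²) = -(1412 - 7*(-3 + 2*I)²)/(-176 + (-3 + 2*I)²)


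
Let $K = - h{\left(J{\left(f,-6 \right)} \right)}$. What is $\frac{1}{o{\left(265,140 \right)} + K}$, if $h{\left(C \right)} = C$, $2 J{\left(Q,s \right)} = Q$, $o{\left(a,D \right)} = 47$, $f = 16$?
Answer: $\frac{1}{39} \approx 0.025641$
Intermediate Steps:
$J{\left(Q,s \right)} = \frac{Q}{2}$
$K = -8$ ($K = - \frac{16}{2} = \left(-1\right) 8 = -8$)
$\frac{1}{o{\left(265,140 \right)} + K} = \frac{1}{47 - 8} = \frac{1}{39}$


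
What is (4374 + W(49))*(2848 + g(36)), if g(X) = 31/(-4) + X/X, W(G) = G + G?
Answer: 12706070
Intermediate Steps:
W(G) = 2*G
g(X) = -27/4 (g(X) = 31*(-¼) + 1 = -31/4 + 1 = -27/4)
(4374 + W(49))*(2848 + g(36)) = (4374 + 2*49)*(2848 - 27/4) = (4374 + 98)*(11365/4) = 4472*(11365/4) = 12706070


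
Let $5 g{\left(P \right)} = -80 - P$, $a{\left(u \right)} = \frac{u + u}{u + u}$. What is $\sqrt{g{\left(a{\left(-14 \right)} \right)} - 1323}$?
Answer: $\frac{6 i \sqrt{930}}{5} \approx 36.595 i$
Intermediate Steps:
$a{\left(u \right)} = 1$ ($a{\left(u \right)} = \frac{2 u}{2 u} = 2 u \frac{1}{2 u} = 1$)
$g{\left(P \right)} = -16 - \frac{P}{5}$ ($g{\left(P \right)} = \frac{-80 - P}{5} = -16 - \frac{P}{5}$)
$\sqrt{g{\left(a{\left(-14 \right)} \right)} - 1323} = \sqrt{\left(-16 - \frac{1}{5}\right) - 1323} = \sqrt{- \frac{81}{5} - 1323} = \sqrt{- \frac{6696}{5}} = \frac{6 i \sqrt{930}}{5}$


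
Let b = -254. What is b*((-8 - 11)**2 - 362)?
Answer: 254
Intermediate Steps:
b*((-8 - 11)**2 - 362) = -254*((-8 - 11)**2 - 362) = -254*((-19)**2 - 362) = -254*(361 - 362) = -254*(-1) = 254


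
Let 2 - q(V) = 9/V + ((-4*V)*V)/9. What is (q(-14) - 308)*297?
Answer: -907467/14 ≈ -64819.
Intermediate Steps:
q(V) = 2 - 9/V + 4*V**2/9 (q(V) = 2 - (9/V + ((-4*V)*V)/9) = 2 - (9/V - 4*V**2*(1/9)) = 2 - (9/V - 4*V**2/9) = 2 + (-9/V + 4*V**2/9) = 2 - 9/V + 4*V**2/9)
(q(-14) - 308)*297 = ((2 - 9/(-14) + (4/9)*(-14)**2) - 308)*297 = ((2 - 9*(-1/14) + (4/9)*196) - 308)*297 = ((2 + 9/14 + 784/9) - 308)*297 = (11309/126 - 308)*297 = -27499/126*297 = -907467/14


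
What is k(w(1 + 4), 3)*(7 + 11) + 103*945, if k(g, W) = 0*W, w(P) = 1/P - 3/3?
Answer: 97335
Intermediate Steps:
w(P) = -1 + 1/P (w(P) = 1/P - 3*⅓ = 1/P - 1 = -1 + 1/P)
k(g, W) = 0
k(w(1 + 4), 3)*(7 + 11) + 103*945 = 0*(7 + 11) + 103*945 = 0*18 + 97335 = 0 + 97335 = 97335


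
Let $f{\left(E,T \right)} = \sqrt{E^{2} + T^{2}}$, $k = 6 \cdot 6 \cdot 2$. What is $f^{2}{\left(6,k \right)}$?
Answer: $5220$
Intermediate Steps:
$k = 72$ ($k = 36 \cdot 2 = 72$)
$f^{2}{\left(6,k \right)} = \left(\sqrt{6^{2} + 72^{2}}\right)^{2} = \left(\sqrt{36 + 5184}\right)^{2} = \left(\sqrt{5220}\right)^{2} = \left(6 \sqrt{145}\right)^{2} = 5220$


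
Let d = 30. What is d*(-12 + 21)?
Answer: 270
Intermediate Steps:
d*(-12 + 21) = 30*(-12 + 21) = 30*9 = 270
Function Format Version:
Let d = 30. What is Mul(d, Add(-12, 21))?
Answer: 270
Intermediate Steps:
Mul(d, Add(-12, 21)) = Mul(30, Add(-12, 21)) = Mul(30, 9) = 270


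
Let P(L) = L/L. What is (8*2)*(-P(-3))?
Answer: -16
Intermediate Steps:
P(L) = 1
(8*2)*(-P(-3)) = (8*2)*(-1*1) = 16*(-1) = -16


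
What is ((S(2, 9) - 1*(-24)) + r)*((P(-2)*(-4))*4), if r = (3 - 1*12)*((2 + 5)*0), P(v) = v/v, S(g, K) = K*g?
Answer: -672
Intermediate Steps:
P(v) = 1
r = 0 (r = (3 - 12)*(7*0) = -9*0 = 0)
((S(2, 9) - 1*(-24)) + r)*((P(-2)*(-4))*4) = ((9*2 - 1*(-24)) + 0)*((1*(-4))*4) = ((18 + 24) + 0)*(-4*4) = (42 + 0)*(-16) = 42*(-16) = -672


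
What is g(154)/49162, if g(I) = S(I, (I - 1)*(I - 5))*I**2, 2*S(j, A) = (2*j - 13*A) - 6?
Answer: -1755333811/24581 ≈ -71410.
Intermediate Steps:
S(j, A) = -3 + j - 13*A/2 (S(j, A) = ((2*j - 13*A) - 6)/2 = ((-13*A + 2*j) - 6)/2 = (-6 - 13*A + 2*j)/2 = -3 + j - 13*A/2)
g(I) = I**2*(-3 + I - 13*(-1 + I)*(-5 + I)/2) (g(I) = (-3 + I - 13*(I - 1)*(I - 5)/2)*I**2 = (-3 + I - 13*(-1 + I)*(-5 + I)/2)*I**2 = I**2*(-3 + I - 13*(-1 + I)*(-5 + I)/2))
g(154)/49162 = ((1/2)*154**2*(-71 - 13*154**2 + 80*154))/49162 = ((1/2)*23716*(-71 - 13*23716 + 12320))*(1/49162) = ((1/2)*23716*(-71 - 308308 + 12320))*(1/49162) = ((1/2)*23716*(-296059))*(1/49162) = -3510667622*1/49162 = -1755333811/24581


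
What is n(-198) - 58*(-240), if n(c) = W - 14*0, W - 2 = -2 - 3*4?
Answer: 13908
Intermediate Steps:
W = -12 (W = 2 + (-2 - 3*4) = 2 + (-2 - 12) = 2 - 14 = -12)
n(c) = -12 (n(c) = -12 - 14*0 = -12 - 1*0 = -12 + 0 = -12)
n(-198) - 58*(-240) = -12 - 58*(-240) = -12 - 1*(-13920) = -12 + 13920 = 13908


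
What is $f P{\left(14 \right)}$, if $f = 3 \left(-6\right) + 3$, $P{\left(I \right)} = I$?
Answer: $-210$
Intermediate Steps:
$f = -15$ ($f = -18 + 3 = -15$)
$f P{\left(14 \right)} = \left(-15\right) 14 = -210$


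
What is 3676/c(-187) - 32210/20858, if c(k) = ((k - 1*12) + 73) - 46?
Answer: -10276766/448447 ≈ -22.916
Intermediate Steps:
c(k) = 15 + k (c(k) = ((k - 12) + 73) - 46 = ((-12 + k) + 73) - 46 = (61 + k) - 46 = 15 + k)
3676/c(-187) - 32210/20858 = 3676/(15 - 187) - 32210/20858 = 3676/(-172) - 32210*1/20858 = 3676*(-1/172) - 16105/10429 = -919/43 - 16105/10429 = -10276766/448447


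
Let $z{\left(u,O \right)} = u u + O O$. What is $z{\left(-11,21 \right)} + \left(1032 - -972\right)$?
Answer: $2566$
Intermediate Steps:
$z{\left(u,O \right)} = O^{2} + u^{2}$ ($z{\left(u,O \right)} = u^{2} + O^{2} = O^{2} + u^{2}$)
$z{\left(-11,21 \right)} + \left(1032 - -972\right) = \left(21^{2} + \left(-11\right)^{2}\right) + \left(1032 - -972\right) = \left(441 + 121\right) + \left(1032 + 972\right) = 562 + 2004 = 2566$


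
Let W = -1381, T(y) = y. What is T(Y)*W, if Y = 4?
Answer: -5524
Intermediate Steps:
T(Y)*W = 4*(-1381) = -5524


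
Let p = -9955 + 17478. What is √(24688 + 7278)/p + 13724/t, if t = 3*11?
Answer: 13724/33 + √31966/7523 ≈ 415.90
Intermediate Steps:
t = 33
p = 7523
√(24688 + 7278)/p + 13724/t = √(24688 + 7278)/7523 + 13724/33 = √31966*(1/7523) + 13724*(1/33) = √31966/7523 + 13724/33 = 13724/33 + √31966/7523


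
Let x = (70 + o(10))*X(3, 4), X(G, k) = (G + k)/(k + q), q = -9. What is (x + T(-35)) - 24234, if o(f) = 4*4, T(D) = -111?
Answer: -122327/5 ≈ -24465.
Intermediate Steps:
X(G, k) = (G + k)/(-9 + k) (X(G, k) = (G + k)/(k - 9) = (G + k)/(-9 + k))
o(f) = 16
x = -602/5 (x = (70 + 16)*((3 + 4)/(-9 + 4)) = 86*(7/(-5)) = 86*(-1/5*7) = 86*(-7/5) = -602/5 ≈ -120.40)
(x + T(-35)) - 24234 = (-602/5 - 111) - 24234 = -1157/5 - 24234 = -122327/5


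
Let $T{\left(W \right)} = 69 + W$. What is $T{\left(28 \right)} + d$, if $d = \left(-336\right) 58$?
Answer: $-19391$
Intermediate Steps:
$d = -19488$
$T{\left(28 \right)} + d = \left(69 + 28\right) - 19488 = 97 - 19488 = -19391$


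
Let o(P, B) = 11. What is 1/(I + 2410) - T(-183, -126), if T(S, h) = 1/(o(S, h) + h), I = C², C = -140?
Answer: 885/101246 ≈ 0.0087411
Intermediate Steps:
I = 19600 (I = (-140)² = 19600)
T(S, h) = 1/(11 + h)
1/(I + 2410) - T(-183, -126) = 1/(19600 + 2410) - 1/(11 - 126) = 1/22010 - 1/(-115) = 1/22010 - 1*(-1/115) = 1/22010 + 1/115 = 885/101246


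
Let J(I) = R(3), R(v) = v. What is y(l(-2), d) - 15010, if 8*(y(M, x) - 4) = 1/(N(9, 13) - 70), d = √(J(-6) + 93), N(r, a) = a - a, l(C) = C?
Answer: -8403361/560 ≈ -15006.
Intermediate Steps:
N(r, a) = 0
J(I) = 3
d = 4*√6 (d = √(3 + 93) = √96 = 4*√6 ≈ 9.7980)
y(M, x) = 2239/560 (y(M, x) = 4 + 1/(8*(0 - 70)) = 4 + (⅛)/(-70) = 4 + (⅛)*(-1/70) = 4 - 1/560 = 2239/560)
y(l(-2), d) - 15010 = 2239/560 - 15010 = -8403361/560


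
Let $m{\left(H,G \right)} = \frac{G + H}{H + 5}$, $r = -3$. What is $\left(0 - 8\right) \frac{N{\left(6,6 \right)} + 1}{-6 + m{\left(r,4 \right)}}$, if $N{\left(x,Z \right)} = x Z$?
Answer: $\frac{592}{11} \approx 53.818$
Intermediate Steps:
$m{\left(H,G \right)} = \frac{G + H}{5 + H}$
$N{\left(x,Z \right)} = Z x$
$\left(0 - 8\right) \frac{N{\left(6,6 \right)} + 1}{-6 + m{\left(r,4 \right)}} = \left(0 - 8\right) \frac{6 \cdot 6 + 1}{-6 + \frac{4 - 3}{5 - 3}} = - 8 \frac{36 + 1}{-6 + \frac{1}{2} \cdot 1} = - 8 \frac{37}{-6 + \frac{1}{2} \cdot 1} = - 8 \frac{37}{-6 + \frac{1}{2}} = - 8 \frac{37}{- \frac{11}{2}} = - 8 \cdot 37 \left(- \frac{2}{11}\right) = \left(-8\right) \left(- \frac{74}{11}\right) = \frac{592}{11}$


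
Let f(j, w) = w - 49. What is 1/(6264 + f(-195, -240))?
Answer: 1/5975 ≈ 0.00016736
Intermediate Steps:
f(j, w) = -49 + w
1/(6264 + f(-195, -240)) = 1/(6264 + (-49 - 240)) = 1/(6264 - 289) = 1/5975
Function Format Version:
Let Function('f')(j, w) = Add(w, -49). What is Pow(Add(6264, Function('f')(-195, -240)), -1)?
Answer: Rational(1, 5975) ≈ 0.00016736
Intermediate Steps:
Function('f')(j, w) = Add(-49, w)
Pow(Add(6264, Function('f')(-195, -240)), -1) = Pow(Add(6264, Add(-49, -240)), -1) = Pow(Add(6264, -289), -1) = Pow(5975, -1) = Rational(1, 5975)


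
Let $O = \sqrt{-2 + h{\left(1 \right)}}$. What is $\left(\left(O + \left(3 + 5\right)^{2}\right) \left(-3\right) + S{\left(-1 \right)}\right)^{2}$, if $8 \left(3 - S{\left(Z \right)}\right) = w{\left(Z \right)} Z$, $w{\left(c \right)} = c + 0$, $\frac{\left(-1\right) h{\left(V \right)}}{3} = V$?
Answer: $\frac{2286289}{64} + \frac{4539 i \sqrt{5}}{4} \approx 35723.0 + 2537.4 i$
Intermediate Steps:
$h{\left(V \right)} = - 3 V$
$w{\left(c \right)} = c$
$S{\left(Z \right)} = 3 - \frac{Z^{2}}{8}$ ($S{\left(Z \right)} = 3 - \frac{Z Z}{8} = 3 - \frac{Z^{2}}{8}$)
$O = i \sqrt{5}$ ($O = \sqrt{-2 - 3} = \sqrt{-5} = i \sqrt{5} \approx 2.2361 i$)
$\left(\left(O + \left(3 + 5\right)^{2}\right) \left(-3\right) + S{\left(-1 \right)}\right)^{2} = \left(\left(i \sqrt{5} + \left(3 + 5\right)^{2}\right) \left(-3\right) + \left(3 - \frac{\left(-1\right)^{2}}{8}\right)\right)^{2} = \left(\left(i \sqrt{5} + 8^{2}\right) \left(-3\right) + \left(3 - \frac{1}{8}\right)\right)^{2} = \left(\left(i \sqrt{5} + 64\right) \left(-3\right) + \left(3 - \frac{1}{8}\right)\right)^{2} = \left(\left(64 + i \sqrt{5}\right) \left(-3\right) + \frac{23}{8}\right)^{2} = \left(\left(-192 - 3 i \sqrt{5}\right) + \frac{23}{8}\right)^{2} = \left(- \frac{1513}{8} - 3 i \sqrt{5}\right)^{2}$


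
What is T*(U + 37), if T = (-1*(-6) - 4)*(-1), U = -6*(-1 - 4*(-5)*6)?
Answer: 1354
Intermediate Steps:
U = -714 (U = -6*(-1 + 20*6) = -6*(-1 + 120) = -6*119 = -714)
T = -2 (T = (6 - 4)*(-1) = 2*(-1) = -2)
T*(U + 37) = -2*(-714 + 37) = -2*(-677) = 1354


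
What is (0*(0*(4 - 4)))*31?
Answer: 0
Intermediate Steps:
(0*(0*(4 - 4)))*31 = (0*(0*0))*31 = (0*0)*31 = 0*31 = 0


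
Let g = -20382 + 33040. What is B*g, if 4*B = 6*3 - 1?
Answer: 107593/2 ≈ 53797.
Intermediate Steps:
g = 12658
B = 17/4 (B = (6*3 - 1)/4 = (18 - 1)/4 = (¼)*17 = 17/4 ≈ 4.2500)
B*g = (17/4)*12658 = 107593/2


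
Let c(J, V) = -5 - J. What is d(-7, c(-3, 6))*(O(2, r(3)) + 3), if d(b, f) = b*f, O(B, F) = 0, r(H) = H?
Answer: 42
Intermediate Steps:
d(-7, c(-3, 6))*(O(2, r(3)) + 3) = (-7*(-5 - 1*(-3)))*(0 + 3) = -7*(-5 + 3)*3 = -7*(-2)*3 = 14*3 = 42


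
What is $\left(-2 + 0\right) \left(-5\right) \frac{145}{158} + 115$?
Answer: $\frac{9810}{79} \approx 124.18$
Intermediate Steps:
$\left(-2 + 0\right) \left(-5\right) \frac{145}{158} + 115 = \left(-2\right) \left(-5\right) 145 \cdot \frac{1}{158} + 115 = 10 \cdot \frac{145}{158} + 115 = \frac{725}{79} + 115 = \frac{9810}{79}$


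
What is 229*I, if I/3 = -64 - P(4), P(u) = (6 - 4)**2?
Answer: -46716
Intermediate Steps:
P(u) = 4 (P(u) = 2**2 = 4)
I = -204 (I = 3*(-64 - 1*4) = 3*(-64 - 4) = 3*(-68) = -204)
229*I = 229*(-204) = -46716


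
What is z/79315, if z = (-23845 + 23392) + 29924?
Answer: 29471/79315 ≈ 0.37157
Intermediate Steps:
z = 29471 (z = -453 + 29924 = 29471)
z/79315 = 29471/79315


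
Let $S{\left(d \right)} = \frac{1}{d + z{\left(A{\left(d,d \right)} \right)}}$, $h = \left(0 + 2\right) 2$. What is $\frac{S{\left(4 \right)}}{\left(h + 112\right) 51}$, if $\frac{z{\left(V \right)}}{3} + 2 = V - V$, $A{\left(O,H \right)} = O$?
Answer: $- \frac{1}{11832} \approx -8.4517 \cdot 10^{-5}$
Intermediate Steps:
$z{\left(V \right)} = -6$ ($z{\left(V \right)} = -6 + 3 \left(V - V\right) = -6 + 3 \cdot 0 = -6 + 0 = -6$)
$h = 4$ ($h = 2 \cdot 2 = 4$)
$S{\left(d \right)} = \frac{1}{-6 + d}$ ($S{\left(d \right)} = \frac{1}{d - 6} = \frac{1}{-6 + d}$)
$\frac{S{\left(4 \right)}}{\left(h + 112\right) 51} = \frac{1}{\left(-6 + 4\right) \left(4 + 112\right) 51} = \frac{1}{\left(-2\right) 116 \cdot 51} = - \frac{1}{2 \cdot 5916} = \left(- \frac{1}{2}\right) \frac{1}{5916} = - \frac{1}{11832}$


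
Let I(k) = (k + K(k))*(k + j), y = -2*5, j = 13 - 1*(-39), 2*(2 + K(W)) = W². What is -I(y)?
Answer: -1596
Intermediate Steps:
K(W) = -2 + W²/2
j = 52 (j = 13 + 39 = 52)
y = -10
I(k) = (52 + k)*(-2 + k + k²/2) (I(k) = (k + (-2 + k²/2))*(k + 52) = (-2 + k + k²/2)*(52 + k) = (52 + k)*(-2 + k + k²/2))
-I(y) = -(-104 + (½)*(-10)³ + 27*(-10)² + 50*(-10)) = -(-104 + (½)*(-1000) + 27*100 - 500) = -(-104 - 500 + 2700 - 500) = -1*1596 = -1596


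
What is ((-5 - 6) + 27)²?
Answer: 256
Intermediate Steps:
((-5 - 6) + 27)² = (-11 + 27)² = 16² = 256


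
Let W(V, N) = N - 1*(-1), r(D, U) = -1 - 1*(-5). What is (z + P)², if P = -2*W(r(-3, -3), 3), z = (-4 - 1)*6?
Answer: 1444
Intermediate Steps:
r(D, U) = 4 (r(D, U) = -1 + 5 = 4)
W(V, N) = 1 + N (W(V, N) = N + 1 = 1 + N)
z = -30 (z = -5*6 = -30)
P = -8 (P = -2*(1 + 3) = -2*4 = -8)
(z + P)² = (-30 - 8)² = (-38)² = 1444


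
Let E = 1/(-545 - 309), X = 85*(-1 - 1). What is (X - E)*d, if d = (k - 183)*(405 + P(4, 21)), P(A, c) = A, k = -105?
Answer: 8550462384/427 ≈ 2.0025e+7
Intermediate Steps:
X = -170 (X = 85*(-2) = -170)
E = -1/854 (E = 1/(-854) = -1/854 ≈ -0.0011710)
d = -117792 (d = (-105 - 183)*(405 + 4) = -288*409 = -117792)
(X - E)*d = (-170 - 1*(-1/854))*(-117792) = (-170 + 1/854)*(-117792) = -145179/854*(-117792) = 8550462384/427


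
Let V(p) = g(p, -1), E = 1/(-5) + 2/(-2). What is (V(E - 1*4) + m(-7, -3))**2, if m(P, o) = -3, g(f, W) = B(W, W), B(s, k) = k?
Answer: 16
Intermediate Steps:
E = -6/5 (E = 1*(-1/5) + 2*(-1/2) = -1/5 - 1 = -6/5 ≈ -1.2000)
g(f, W) = W
V(p) = -1
(V(E - 1*4) + m(-7, -3))**2 = (-1 - 3)**2 = (-4)**2 = 16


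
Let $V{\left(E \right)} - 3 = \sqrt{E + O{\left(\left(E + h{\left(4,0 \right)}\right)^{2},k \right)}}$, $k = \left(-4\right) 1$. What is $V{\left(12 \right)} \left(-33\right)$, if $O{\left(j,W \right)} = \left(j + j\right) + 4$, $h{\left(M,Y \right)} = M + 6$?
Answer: $-99 - 66 \sqrt{246} \approx -1134.2$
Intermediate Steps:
$h{\left(M,Y \right)} = 6 + M$
$k = -4$
$O{\left(j,W \right)} = 4 + 2 j$ ($O{\left(j,W \right)} = 2 j + 4 = 4 + 2 j$)
$V{\left(E \right)} = 3 + \sqrt{4 + E + 2 \left(10 + E\right)^{2}}$ ($V{\left(E \right)} = 3 + \sqrt{E + \left(4 + 2 \left(E + \left(6 + 4\right)\right)^{2}\right)} = 3 + \sqrt{E + \left(4 + 2 \left(E + 10\right)^{2}\right)} = 3 + \sqrt{E + \left(4 + 2 \left(10 + E\right)^{2}\right)} = 3 + \sqrt{4 + E + 2 \left(10 + E\right)^{2}}$)
$V{\left(12 \right)} \left(-33\right) = \left(3 + \sqrt{4 + 12 + 2 \left(10 + 12\right)^{2}}\right) \left(-33\right) = \left(3 + \sqrt{4 + 12 + 2 \cdot 22^{2}}\right) \left(-33\right) = \left(3 + \sqrt{4 + 12 + 2 \cdot 484}\right) \left(-33\right) = \left(3 + \sqrt{4 + 12 + 968}\right) \left(-33\right) = \left(3 + \sqrt{984}\right) \left(-33\right) = \left(3 + 2 \sqrt{246}\right) \left(-33\right) = -99 - 66 \sqrt{246}$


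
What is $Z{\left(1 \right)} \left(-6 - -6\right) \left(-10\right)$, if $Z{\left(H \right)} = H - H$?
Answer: $0$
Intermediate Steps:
$Z{\left(H \right)} = 0$
$Z{\left(1 \right)} \left(-6 - -6\right) \left(-10\right) = 0 \left(-6 - -6\right) \left(-10\right) = 0 \left(-6 + 6\right) \left(-10\right) = 0 \cdot 0 \left(-10\right) = 0 \left(-10\right) = 0$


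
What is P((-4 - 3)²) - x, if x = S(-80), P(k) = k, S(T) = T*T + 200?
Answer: -6551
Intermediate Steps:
S(T) = 200 + T² (S(T) = T² + 200 = 200 + T²)
x = 6600 (x = 200 + (-80)² = 200 + 6400 = 6600)
P((-4 - 3)²) - x = (-4 - 3)² - 1*6600 = (-7)² - 6600 = 49 - 6600 = -6551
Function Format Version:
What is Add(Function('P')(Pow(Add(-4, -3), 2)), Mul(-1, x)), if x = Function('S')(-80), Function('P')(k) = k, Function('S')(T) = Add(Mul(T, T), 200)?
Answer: -6551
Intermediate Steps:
Function('S')(T) = Add(200, Pow(T, 2)) (Function('S')(T) = Add(Pow(T, 2), 200) = Add(200, Pow(T, 2)))
x = 6600 (x = Add(200, Pow(-80, 2)) = Add(200, 6400) = 6600)
Add(Function('P')(Pow(Add(-4, -3), 2)), Mul(-1, x)) = Add(Pow(Add(-4, -3), 2), Mul(-1, 6600)) = Add(Pow(-7, 2), -6600) = Add(49, -6600) = -6551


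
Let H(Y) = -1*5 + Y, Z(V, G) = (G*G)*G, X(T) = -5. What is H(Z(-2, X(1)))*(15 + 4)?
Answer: -2470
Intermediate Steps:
Z(V, G) = G**3 (Z(V, G) = G**2*G = G**3)
H(Y) = -5 + Y
H(Z(-2, X(1)))*(15 + 4) = (-5 + (-5)**3)*(15 + 4) = (-5 - 125)*19 = -130*19 = -2470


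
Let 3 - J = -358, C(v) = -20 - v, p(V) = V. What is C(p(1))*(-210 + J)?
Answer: -3171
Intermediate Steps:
J = 361 (J = 3 - 1*(-358) = 3 + 358 = 361)
C(p(1))*(-210 + J) = (-20 - 1*1)*(-210 + 361) = (-20 - 1)*151 = -21*151 = -3171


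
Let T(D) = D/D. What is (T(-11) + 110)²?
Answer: 12321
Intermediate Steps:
T(D) = 1
(T(-11) + 110)² = (1 + 110)² = 111² = 12321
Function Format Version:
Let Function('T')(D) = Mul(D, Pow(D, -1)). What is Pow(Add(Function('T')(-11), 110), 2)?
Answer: 12321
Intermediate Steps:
Function('T')(D) = 1
Pow(Add(Function('T')(-11), 110), 2) = Pow(Add(1, 110), 2) = Pow(111, 2) = 12321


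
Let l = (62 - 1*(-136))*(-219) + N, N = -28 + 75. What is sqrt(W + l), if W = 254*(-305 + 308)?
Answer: I*sqrt(42553) ≈ 206.28*I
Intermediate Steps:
N = 47
W = 762 (W = 254*3 = 762)
l = -43315 (l = (62 - 1*(-136))*(-219) + 47 = (62 + 136)*(-219) + 47 = 198*(-219) + 47 = -43362 + 47 = -43315)
sqrt(W + l) = sqrt(762 - 43315) = sqrt(-42553) = I*sqrt(42553)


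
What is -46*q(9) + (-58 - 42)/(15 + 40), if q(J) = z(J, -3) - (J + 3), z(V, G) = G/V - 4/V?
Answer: 58010/99 ≈ 585.96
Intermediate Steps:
z(V, G) = -4/V + G/V
q(J) = -3 - J - 7/J (q(J) = (-4 - 3)/J - (J + 3) = -7/J - (3 + J) = -7/J + (-3 - J) = -3 - J - 7/J)
-46*q(9) + (-58 - 42)/(15 + 40) = -46*(-3 - 1*9 - 7/9) + (-58 - 42)/(15 + 40) = -46*(-3 - 9 - 7*1/9) - 100/55 = -46*(-3 - 9 - 7/9) - 100*1/55 = -46*(-115/9) - 20/11 = 5290/9 - 20/11 = 58010/99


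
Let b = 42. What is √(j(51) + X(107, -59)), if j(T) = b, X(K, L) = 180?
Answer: √222 ≈ 14.900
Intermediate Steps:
j(T) = 42
√(j(51) + X(107, -59)) = √(42 + 180) = √222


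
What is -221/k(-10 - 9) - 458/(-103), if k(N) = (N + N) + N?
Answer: 48869/5871 ≈ 8.3238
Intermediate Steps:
k(N) = 3*N (k(N) = 2*N + N = 3*N)
-221/k(-10 - 9) - 458/(-103) = -221*1/(3*(-10 - 9)) - 458/(-103) = -221/(3*(-19)) - 458*(-1/103) = -221/(-57) + 458/103 = -221*(-1/57) + 458/103 = 221/57 + 458/103 = 48869/5871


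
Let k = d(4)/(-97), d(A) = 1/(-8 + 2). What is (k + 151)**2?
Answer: 7723421689/338724 ≈ 22802.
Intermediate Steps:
d(A) = -1/6 (d(A) = 1/(-6) = -1/6)
k = 1/582 (k = -1/6/(-97) = -1/6*(-1/97) = 1/582 ≈ 0.0017182)
(k + 151)**2 = (1/582 + 151)**2 = (87883/582)**2 = 7723421689/338724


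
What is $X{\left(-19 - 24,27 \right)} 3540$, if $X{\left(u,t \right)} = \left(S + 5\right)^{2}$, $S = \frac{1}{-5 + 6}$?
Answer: $127440$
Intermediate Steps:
$S = 1$ ($S = 1^{-1} = 1$)
$X{\left(u,t \right)} = 36$ ($X{\left(u,t \right)} = \left(1 + 5\right)^{2} = 6^{2} = 36$)
$X{\left(-19 - 24,27 \right)} 3540 = 36 \cdot 3540 = 127440$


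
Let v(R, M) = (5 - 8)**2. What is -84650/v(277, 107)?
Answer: -84650/9 ≈ -9405.6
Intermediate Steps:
v(R, M) = 9 (v(R, M) = (-3)**2 = 9)
-84650/v(277, 107) = -84650/9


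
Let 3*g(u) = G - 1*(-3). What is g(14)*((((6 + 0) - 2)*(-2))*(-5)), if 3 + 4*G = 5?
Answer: 140/3 ≈ 46.667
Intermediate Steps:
G = ½ (G = -¾ + (¼)*5 = -¾ + 5/4 = ½ ≈ 0.50000)
g(u) = 7/6 (g(u) = (½ - 1*(-3))/3 = (½ + 3)/3 = (⅓)*(7/2) = 7/6)
g(14)*((((6 + 0) - 2)*(-2))*(-5)) = 7*((((6 + 0) - 2)*(-2))*(-5))/6 = 7*(((6 - 2)*(-2))*(-5))/6 = 7*((4*(-2))*(-5))/6 = 7*(-8*(-5))/6 = (7/6)*40 = 140/3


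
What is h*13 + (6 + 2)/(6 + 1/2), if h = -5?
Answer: -829/13 ≈ -63.769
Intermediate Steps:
h*13 + (6 + 2)/(6 + 1/2) = -5*13 + (6 + 2)/(6 + 1/2) = -65 + 8/(6 + 1/2) = -65 + 8/(13/2) = -65 + 8*(2/13) = -65 + 16/13 = -829/13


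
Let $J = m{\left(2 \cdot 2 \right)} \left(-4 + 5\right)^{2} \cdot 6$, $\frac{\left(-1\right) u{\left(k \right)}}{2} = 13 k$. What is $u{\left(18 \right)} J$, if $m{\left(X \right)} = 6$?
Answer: $-16848$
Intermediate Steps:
$u{\left(k \right)} = - 26 k$ ($u{\left(k \right)} = - 2 \cdot 13 k = - 26 k$)
$J = 36$ ($J = 6 \left(-4 + 5\right)^{2} \cdot 6 = 6 \cdot 1^{2} \cdot 6 = 6 \cdot 1 \cdot 6 = 6 \cdot 6 = 36$)
$u{\left(18 \right)} J = \left(-26\right) 18 \cdot 36 = \left(-468\right) 36 = -16848$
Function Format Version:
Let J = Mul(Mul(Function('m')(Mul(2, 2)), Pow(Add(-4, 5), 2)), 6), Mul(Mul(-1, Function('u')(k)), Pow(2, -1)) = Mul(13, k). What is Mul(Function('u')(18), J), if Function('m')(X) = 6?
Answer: -16848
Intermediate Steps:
Function('u')(k) = Mul(-26, k) (Function('u')(k) = Mul(-2, Mul(13, k)) = Mul(-26, k))
J = 36 (J = Mul(Mul(6, Pow(Add(-4, 5), 2)), 6) = Mul(Mul(6, Pow(1, 2)), 6) = Mul(Mul(6, 1), 6) = Mul(6, 6) = 36)
Mul(Function('u')(18), J) = Mul(Mul(-26, 18), 36) = Mul(-468, 36) = -16848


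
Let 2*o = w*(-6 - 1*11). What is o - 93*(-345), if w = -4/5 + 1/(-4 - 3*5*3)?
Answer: 18292411/570 ≈ 32092.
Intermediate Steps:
w = -233/285 (w = -4*1/5 + (1/3)/(-4 - 15) = -4/5 + (1/3)/(-19) = -4/5 - 1/19*1/3 = -4/5 - 1/57 = -233/285 ≈ -0.81754)
o = 3961/570 (o = (-233*(-6 - 1*11)/285)/2 = (-233*(-6 - 11)/285)/2 = (-233/285*(-17))/2 = (1/2)*(3961/285) = 3961/570 ≈ 6.9491)
o - 93*(-345) = 3961/570 - 93*(-345) = 3961/570 + 32085 = 18292411/570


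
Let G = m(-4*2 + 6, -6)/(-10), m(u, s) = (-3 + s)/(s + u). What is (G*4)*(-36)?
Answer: 81/5 ≈ 16.200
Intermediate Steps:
m(u, s) = (-3 + s)/(s + u)
G = -9/80 (G = ((-3 - 6)/(-6 + (-4*2 + 6)))/(-10) = (-9/(-6 + (-8 + 6)))*(-1/10) = (-9/(-6 - 2))*(-1/10) = (-9/(-8))*(-1/10) = -1/8*(-9)*(-1/10) = (9/8)*(-1/10) = -9/80 ≈ -0.11250)
(G*4)*(-36) = -9/80*4*(-36) = -9/20*(-36) = 81/5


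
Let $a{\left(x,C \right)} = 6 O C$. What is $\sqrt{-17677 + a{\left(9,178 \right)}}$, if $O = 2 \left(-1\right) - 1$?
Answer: $i \sqrt{20881} \approx 144.5 i$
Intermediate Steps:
$O = -3$ ($O = -2 - 1 = -3$)
$a{\left(x,C \right)} = - 18 C$ ($a{\left(x,C \right)} = 6 \left(-3\right) C = - 18 C$)
$\sqrt{-17677 + a{\left(9,178 \right)}} = \sqrt{-17677 - 3204} = \sqrt{-20881} = i \sqrt{20881}$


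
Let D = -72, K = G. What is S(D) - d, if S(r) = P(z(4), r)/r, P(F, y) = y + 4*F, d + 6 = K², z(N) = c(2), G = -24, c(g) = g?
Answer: -5122/9 ≈ -569.11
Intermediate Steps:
z(N) = 2
K = -24
d = 570 (d = -6 + (-24)² = -6 + 576 = 570)
S(r) = (8 + r)/r (S(r) = (r + 4*2)/r = (r + 8)/r = (8 + r)/r)
S(D) - d = (8 - 72)/(-72) - 1*570 = -1/72*(-64) - 570 = 8/9 - 570 = -5122/9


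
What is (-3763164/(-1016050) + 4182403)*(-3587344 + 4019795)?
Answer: 918857685555535307/508025 ≈ 1.8087e+12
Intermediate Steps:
(-3763164/(-1016050) + 4182403)*(-3587344 + 4019795) = (-3763164*(-1/1016050) + 4182403)*432451 = (1881582/508025 + 4182403)*432451 = (2124767165657/508025)*432451 = 918857685555535307/508025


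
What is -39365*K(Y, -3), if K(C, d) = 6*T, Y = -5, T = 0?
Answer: 0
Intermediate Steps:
K(C, d) = 0 (K(C, d) = 6*0 = 0)
-39365*K(Y, -3) = -39365*0 = 0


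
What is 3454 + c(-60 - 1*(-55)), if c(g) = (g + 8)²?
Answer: 3463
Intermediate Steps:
c(g) = (8 + g)²
3454 + c(-60 - 1*(-55)) = 3454 + (8 + (-60 - 1*(-55)))² = 3454 + (8 + (-60 + 55))² = 3454 + (8 - 5)² = 3454 + 3² = 3454 + 9 = 3463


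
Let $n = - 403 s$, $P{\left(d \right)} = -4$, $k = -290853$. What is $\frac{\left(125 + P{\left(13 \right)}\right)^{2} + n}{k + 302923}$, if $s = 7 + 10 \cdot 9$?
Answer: $- \frac{2445}{1207} \approx -2.0257$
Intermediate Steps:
$s = 97$ ($s = 7 + 90 = 97$)
$n = -39091$ ($n = \left(-403\right) 97 = -39091$)
$\frac{\left(125 + P{\left(13 \right)}\right)^{2} + n}{k + 302923} = \frac{\left(125 - 4\right)^{2} - 39091}{-290853 + 302923} = \frac{121^{2} - 39091}{12070} = \left(14641 - 39091\right) \frac{1}{12070} = \left(-24450\right) \frac{1}{12070} = - \frac{2445}{1207}$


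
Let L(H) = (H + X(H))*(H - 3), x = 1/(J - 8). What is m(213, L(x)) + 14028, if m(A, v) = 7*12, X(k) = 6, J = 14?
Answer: 14112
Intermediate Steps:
x = ⅙ (x = 1/(14 - 8) = 1/6 = ⅙ ≈ 0.16667)
L(H) = (-3 + H)*(6 + H) (L(H) = (H + 6)*(H - 3) = (6 + H)*(-3 + H) = (-3 + H)*(6 + H))
m(A, v) = 84
m(213, L(x)) + 14028 = 84 + 14028 = 14112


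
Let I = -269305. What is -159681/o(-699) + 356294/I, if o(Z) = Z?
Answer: 14251280733/62748065 ≈ 227.12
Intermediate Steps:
-159681/o(-699) + 356294/I = -159681/(-699) + 356294/(-269305) = -159681*(-1/699) + 356294*(-1/269305) = 53227/233 - 356294/269305 = 14251280733/62748065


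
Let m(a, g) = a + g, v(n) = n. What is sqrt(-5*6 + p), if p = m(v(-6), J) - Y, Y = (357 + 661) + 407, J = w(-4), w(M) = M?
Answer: I*sqrt(1465) ≈ 38.275*I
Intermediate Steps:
J = -4
Y = 1425 (Y = 1018 + 407 = 1425)
p = -1435 (p = (-6 - 4) - 1*1425 = -10 - 1425 = -1435)
sqrt(-5*6 + p) = sqrt(-5*6 - 1435) = sqrt(-30 - 1435) = sqrt(-1465) = I*sqrt(1465)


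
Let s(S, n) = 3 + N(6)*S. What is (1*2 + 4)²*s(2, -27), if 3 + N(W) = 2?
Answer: 36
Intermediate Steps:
N(W) = -1 (N(W) = -3 + 2 = -1)
s(S, n) = 3 - S
(1*2 + 4)²*s(2, -27) = (1*2 + 4)²*(3 - 1*2) = (2 + 4)²*(3 - 2) = 6²*1 = 36*1 = 36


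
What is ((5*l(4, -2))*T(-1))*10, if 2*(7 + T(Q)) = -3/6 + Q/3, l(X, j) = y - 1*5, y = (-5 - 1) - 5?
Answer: 17800/3 ≈ 5933.3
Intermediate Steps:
y = -11 (y = -6 - 5 = -11)
l(X, j) = -16 (l(X, j) = -11 - 1*5 = -11 - 5 = -16)
T(Q) = -29/4 + Q/6 (T(Q) = -7 + (-3/6 + Q/3)/2 = -7 + (-3*1/6 + Q*(1/3))/2 = -7 + (-1/2 + Q/3)/2 = -7 + (-1/4 + Q/6) = -29/4 + Q/6)
((5*l(4, -2))*T(-1))*10 = ((5*(-16))*(-29/4 + (1/6)*(-1)))*10 = -80*(-29/4 - 1/6)*10 = -80*(-89/12)*10 = (1780/3)*10 = 17800/3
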